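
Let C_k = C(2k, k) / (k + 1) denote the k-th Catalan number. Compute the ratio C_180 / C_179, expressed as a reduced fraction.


Using C_k = (2k)! / (k! (k+1)!), the ratio C_{k+1}/C_k simplifies to
C_{k+1}/C_k = [(2k+2)! / ((k+1)! (k+2)!)] * [k! (k+1)! / (2k)!]
 = (2k+2)(2k+1) / ((k+1)(k+2)) = 2(2k+1) / (k+2).
For k = 179: 2(2*179 + 1) / (179 + 2) = 718/181 = 718/181.

718/181


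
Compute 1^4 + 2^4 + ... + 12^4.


This power sum has a closed form given by Faulhaber's formula
sum_{k=1}^{m} k^p = (1 / (p + 1)) * sum_{j=0}^{p} C(p + 1, j) B_j m^(p + 1 - j),
but for small m direct computation is fastest:
1 + 16 + 81 + 256 + 625 + 1296 + 2401 + 4096 + 6561 + 10000 + 14641 + 20736 = 60710.

60710


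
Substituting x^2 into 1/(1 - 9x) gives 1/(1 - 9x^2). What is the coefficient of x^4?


The coefficient of x^(2m) in 1/(1 - 9x^2) is 9^m.
With n = 4 = 2*2, the coefficient is 9^2 = 81.

81


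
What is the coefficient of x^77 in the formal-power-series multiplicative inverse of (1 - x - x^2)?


Let the inverse be f(x) = sum_{k>=0} a_k x^k. From f(x) * (1 - x - x^2) = 1 and matching coefficients:
 x^0: a_0 = 1.
 x^1: a_1 - a_0 = 0, so a_1 = 1.
 x^k (k >= 2): a_k - a_{k-1} - a_{k-2} = 0, i.e. a_k = a_{k-1} + a_{k-2}.
This is the Fibonacci-type recurrence shifted so that a_0 = a_1 = 1.
Iterating: a_0=1, a_1=1, a_2=2, a_3=3, a_4=5, a_5=8, a_6=13, a_7=21, a_8=34, a_9=55, ...
a_77 = 8944394323791464.

8944394323791464


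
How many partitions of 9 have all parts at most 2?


Using the generating function (1-x)^(-1)(1-x^2)^(-1),
the coefficient of x^9 counts these restricted partitions.
Result = 5

5


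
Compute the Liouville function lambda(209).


The Liouville function is lambda(k) = (-1)^Omega(k), where Omega(k) counts the prime factors of k with multiplicity.
Factoring: 209 = 11 * 19, so Omega(209) = 2.
lambda(209) = (-1)^2 = 1.

1


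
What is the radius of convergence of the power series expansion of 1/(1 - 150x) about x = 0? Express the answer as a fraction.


Expanding 1/(1 - 150x) = sum_{k>=0} 150^k x^k, the series converges when |150x| < 1, i.e., |x| < 1/150.
So the radius of convergence is 1/150 = 1/150.

1/150


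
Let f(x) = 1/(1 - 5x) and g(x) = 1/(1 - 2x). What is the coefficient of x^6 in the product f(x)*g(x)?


The coefficient of x^n in f*g is the Cauchy product: sum_{k=0}^{n} a^k * b^(n-k).
With a=5, b=2, n=6:
sum_{k=0}^{6} 5^k * 2^(6-k)
= 25999

25999


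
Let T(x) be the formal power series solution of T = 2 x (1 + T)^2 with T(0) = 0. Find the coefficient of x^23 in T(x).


Apply the Lagrange inversion formula: if T = 2 x * phi(T) with phi(t) = (1 + t)^2, then [x^n] T = 2^n * (1/n) [t^(n-1)] phi(t)^n = 2^n * (1/n) [t^(n-1)] (1 + t)^(2n) = 2^n * (1/n) C(2n, n-1).
Using the identity C(2n, n-1) = C(2n, n) * n / (n+1), the unscaled factor equals C(2n, n) / (n+1) = C_n, the n-th Catalan number.
For n = 23: C_23 = C(46, 23) / 24 = 8233430727600/24 = 343059613650.
With the 2^23 = 8388608 factor, the coefficient is 8388608 * 343059613650 = 2877792619541299200.

2877792619541299200


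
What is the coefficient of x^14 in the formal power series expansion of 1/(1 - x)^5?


The expansion 1/(1 - x)^r = sum_{k>=0} C(k + r - 1, r - 1) x^k follows from the multiset / negative-binomial theorem (or from repeated differentiation of the geometric series).
For r = 5 and k = 14:
C(18, 4) = 6402373705728000 / (24 * 87178291200) = 3060.

3060


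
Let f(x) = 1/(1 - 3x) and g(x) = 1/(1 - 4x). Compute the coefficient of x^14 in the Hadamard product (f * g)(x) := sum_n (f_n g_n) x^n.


f has coefficients f_k = 3^k and g has coefficients g_k = 4^k, so the Hadamard product has coefficient (f*g)_k = 3^k * 4^k = 12^k.
For k = 14: 12^14 = 1283918464548864.

1283918464548864


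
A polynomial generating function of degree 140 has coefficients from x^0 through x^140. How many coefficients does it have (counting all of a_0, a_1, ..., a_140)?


A polynomial of degree 140 takes the form a_0 + a_1 x + ... + a_140 x^140.
The number of coefficients is 140 + 1 = 141.

141


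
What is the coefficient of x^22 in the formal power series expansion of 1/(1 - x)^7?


The negative binomial / multiset identity is
1/(1 - x)^r = sum_{k>=0} C(k + r - 1, r - 1) x^k.
Here r = 7 and k = 22, so the coefficient is
C(22 + 6, 6) = C(28, 6)
= 376740

376740


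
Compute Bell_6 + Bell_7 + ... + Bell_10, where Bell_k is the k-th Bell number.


Recall Bell_k counts set partitions of a k-set (with Bell_0 = 1 by convention).
Bell_6 through Bell_10: 203, 877, 4140, 21147, 115975
Sum = 203 + 877 + 4140 + 21147 + 115975 = 142342.

142342


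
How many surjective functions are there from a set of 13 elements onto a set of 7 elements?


By inclusion-exclusion on which target elements are missed, the number of surjections from an n-set onto a k-set is
surj(n, k) = sum_{j=0}^{k} (-1)^j C(k, j) (k - j)^n.
Equivalently surj(n, k) = k! * S(n, k), where S(n, k) is the Stirling number of the second kind.
For n = 13, k = 7:
S(13, 7) = 5715424, so
surj = 7! * 5715424 = 5040 * 5715424 = 28805736960.

28805736960


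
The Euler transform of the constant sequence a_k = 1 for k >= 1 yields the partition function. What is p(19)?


The Euler transform converts the sequence a_k = 1 into the number of integer partitions.
Using the recurrence or dynamic programming:
p(19) = 490

490


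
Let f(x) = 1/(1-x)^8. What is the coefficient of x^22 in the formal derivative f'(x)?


Differentiate: d/dx [ 1/(1-x)^r ] = r / (1-x)^(r+1).
Here r = 8, so f'(x) = 8 / (1-x)^9.
The expansion of 1/(1-x)^(r+1) has coefficient of x^n equal to C(n+r, r).
So the coefficient of x^22 in f'(x) is
8 * C(30, 8) = 8 * 5852925 = 46823400

46823400


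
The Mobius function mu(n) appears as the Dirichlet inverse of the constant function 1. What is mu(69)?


69 = 3 * 23 (all distinct primes).
mu(69) = (-1)^2 = 1

1


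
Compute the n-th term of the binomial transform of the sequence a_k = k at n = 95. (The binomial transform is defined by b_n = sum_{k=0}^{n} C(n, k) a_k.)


With a_k = k, b_n = sum_{k=0}^{n} C(n, k) k. Using k * C(n, k) = n * C(n-1, k-1) gives b_n = n * sum_{k>=1} C(n-1, k-1) = n * 2^(n-1).
For n = 95: 95 * 2^94 = 95 * 19807040628566084398385987584 = 1881668859713778017846668820480.

1881668859713778017846668820480


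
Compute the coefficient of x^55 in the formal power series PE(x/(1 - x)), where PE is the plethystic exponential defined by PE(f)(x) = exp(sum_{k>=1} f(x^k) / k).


For f(x) = x/(1 - x) we have
sum_{k>=1} f(x^k) / k = sum_{k>=1} (1/k) * x^k / (1 - x^k) = sum_{k, m >= 1} x^(k m) / k,
which after exponentiating simplifies to
PE(x/(1 - x)) = prod_{k>=1} 1 / (1 - x^k).
This is the generating function for the partition function p(n), so the coefficient of x^55 is p(55).
Computing p(55) by dynamic programming over parts 1, 2, ..., 55: p(55) = 451276.

451276


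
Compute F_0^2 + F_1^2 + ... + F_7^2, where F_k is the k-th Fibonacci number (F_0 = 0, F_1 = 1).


There is a standard identity sum_{k=0}^{N} F_k^2 = F_N * F_{N+1} (proved inductively from the telescoping relation F_k^2 = F_k F_{k+1} - F_{k-1} F_k). Then
sum_{k=0}^{7} F_k^2 = F_7 F_8 - F_0 F_0.
Computing: F_7 = 13, F_8 = 21.
Sum = 13 * 21 = 273.

273


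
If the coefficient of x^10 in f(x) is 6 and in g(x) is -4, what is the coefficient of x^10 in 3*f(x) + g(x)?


Scalar multiplication scales coefficients: 3 * 6 = 18.
Then add the g coefficient: 18 + -4
= 14

14


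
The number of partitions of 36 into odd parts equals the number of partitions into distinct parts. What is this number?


Computing partitions of 36 into odd parts (1, 3, 5, ...):
Using the generating function prod_{k>=0} 1/(1-x^(2k+1)),
the count is 668

668


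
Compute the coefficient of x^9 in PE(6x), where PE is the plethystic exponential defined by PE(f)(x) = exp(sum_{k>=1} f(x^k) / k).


With f(x) = 6x, the exponent is sum_{k>=1} 6 x^k / k = 6 * (-ln(1 - x)). Exponentiating:
PE(6x) = exp(-6 ln(1 - x)) = 1/(1 - x)^6.
By the negative binomial expansion, [x^n] 1/(1 - x)^6 = C(n + 5, 5).
For n = 9: C(14, 5) = 2002.

2002


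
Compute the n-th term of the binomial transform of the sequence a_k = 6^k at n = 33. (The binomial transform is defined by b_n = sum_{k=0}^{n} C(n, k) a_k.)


With a_k = 6^k, b_n = sum_{k=0}^{n} C(n, k) 6^k = (1 + 6)^n by the binomial theorem.
For n = 33: (1 + 6)^33 = 7^33 = 7730993719707444524137094407.

7730993719707444524137094407


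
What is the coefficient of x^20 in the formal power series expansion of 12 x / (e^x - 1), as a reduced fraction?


The exponential generating function for Bernoulli numbers is
x / (e^x - 1) = sum_{k>=0} B_k x^k / k!.
So the coefficient of x^20 in 12 x / (e^x - 1) is 12 B_20 / 20!.
Computing: B_20 = -174611/330, 20! = 2432902008176640000, giving
12 * -174611/330 / 2432902008176640000 = -174611/66904805224857600000.

-174611/66904805224857600000


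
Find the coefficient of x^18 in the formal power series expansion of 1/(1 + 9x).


Write 1/(1 + c x) = 1/(1 - (-c) x) and apply the geometric-series identity
1/(1 - y) = sum_{k>=0} y^k to get 1/(1 + c x) = sum_{k>=0} (-c)^k x^k.
So the coefficient of x^k is (-c)^k = (-1)^k * c^k.
Here c = 9 and k = 18:
(-9)^18 = 1 * 150094635296999121 = 150094635296999121

150094635296999121


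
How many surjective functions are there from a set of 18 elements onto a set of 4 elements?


By inclusion-exclusion on which target elements are missed, the number of surjections from an n-set onto a k-set is
surj(n, k) = sum_{j=0}^{k} (-1)^j C(k, j) (k - j)^n.
Equivalently surj(n, k) = k! * S(n, k), where S(n, k) is the Stirling number of the second kind.
For n = 18, k = 4:
S(18, 4) = 2798806985, so
surj = 4! * 2798806985 = 24 * 2798806985 = 67171367640.

67171367640


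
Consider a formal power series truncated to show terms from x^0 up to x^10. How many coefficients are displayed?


From x^0 to x^10 inclusive, the count is 10 - 0 + 1 = 11.

11


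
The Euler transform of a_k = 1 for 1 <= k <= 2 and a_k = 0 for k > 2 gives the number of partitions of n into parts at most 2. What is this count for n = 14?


Partitions of 14 into parts at most 2:
Using generating function (1-x)^(-1)(1-x^2)^(-1),
the coefficient of x^14 = 8

8


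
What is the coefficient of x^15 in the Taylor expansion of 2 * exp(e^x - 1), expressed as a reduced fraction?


exp(e^x - 1) = sum_{k>=0} Bell_k x^k / k!, where Bell_k is the k-th Bell number.
So the coefficient of x^15 is 2 * Bell_15 / 15!.
Computing: Bell_15 = 1382958545 and 15! = 1307674368000, giving
2 * 1382958545/1307674368000 = 276591709/130767436800.

276591709/130767436800


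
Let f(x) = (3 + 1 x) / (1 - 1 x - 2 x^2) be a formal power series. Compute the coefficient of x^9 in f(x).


Write f(x) = sum_{k>=0} a_k x^k. Multiplying both sides by 1 - 1 x - 2 x^2 gives
(1 - 1 x - 2 x^2) sum_{k>=0} a_k x^k = 3 + 1 x.
Matching coefficients:
 x^0: a_0 = 3
 x^1: a_1 - 1 a_0 = 1  =>  a_1 = 1*3 + 1 = 4
 x^k (k >= 2): a_k = 1 a_{k-1} + 2 a_{k-2}.
Iterating: a_2 = 10, a_3 = 18, a_4 = 38, a_5 = 74, a_6 = 150, a_7 = 298, a_8 = 598, a_9 = 1194.
So the coefficient of x^9 is 1194.

1194


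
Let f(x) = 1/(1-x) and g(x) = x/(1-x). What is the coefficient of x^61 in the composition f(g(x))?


First simplify the composition: f(g(x)) = 1/(1 - x/(1-x)) = (1-x)/((1-x) - x) = (1-x)/(1-2x).
Now extract the coefficient. Write (1-x)/(1-2x) = 1/(1-2x) - x/(1-2x).
The coefficient of x^n in 1/(1-2x) is 2^n, and in x/(1-2x) is 2^(n-1) (for n >= 1).
So the coefficient of x^61 is 2^61 - 2^60 = 2305843009213693952 - 1152921504606846976 = 1152921504606846976.

1152921504606846976


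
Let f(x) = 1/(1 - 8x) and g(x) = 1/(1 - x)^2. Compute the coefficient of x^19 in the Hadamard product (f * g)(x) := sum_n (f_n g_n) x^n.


f has coefficients f_k = 8^k. For g = 1/(1 - x)^2 the coefficient is g_k = C(k + 1, 1) = k + 1. The Hadamard coefficient is (f * g)_k = 8^k * (k + 1).
For k = 19: 8^19 * 20 = 144115188075855872 * 20 = 2882303761517117440.

2882303761517117440


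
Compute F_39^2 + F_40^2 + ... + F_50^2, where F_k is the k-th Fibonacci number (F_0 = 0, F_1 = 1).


There is a standard identity sum_{k=0}^{N} F_k^2 = F_N * F_{N+1} (proved inductively from the telescoping relation F_k^2 = F_k F_{k+1} - F_{k-1} F_k). Then
sum_{k=39}^{50} F_k^2 = F_50 F_51 - F_38 F_39.
Computing: F_50 = 12586269025, F_51 = 20365011074, F_38 = 39088169, F_39 = 63245986.
Sum = 12586269025 * 20365011074 - 39088169 * 63245986 = 256317035904678843216.

256317035904678843216


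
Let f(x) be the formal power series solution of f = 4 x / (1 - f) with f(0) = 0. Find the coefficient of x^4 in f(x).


Apply Lagrange inversion: f = 4 x * phi(f) with phi(t) = 1/(1 - t), so
[x^n] f = 4^n * (1/n) [t^(n-1)] phi(t)^n = 4^n * (1/n) [t^(n-1)] (1 - t)^(-n) = 4^n * (1/n) C(2n - 2, n - 1) = 4^n * C_{n-1}.
For n = 4: C_3 = C(6, 3) / 4 = 20/4 = 5.
With the 4^4 = 256 factor, the coefficient is 256 * 5 = 1280.

1280


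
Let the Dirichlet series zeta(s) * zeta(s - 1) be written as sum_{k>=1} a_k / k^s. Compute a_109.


Convolution gives a_k = sum_{d | k} d * 1 = sum_{d | k} d = sigma(k), the sum of positive divisors of k.
For k = 109, the divisors are 1, 109, so
sigma(109) = 1 + 109 = 110.

110


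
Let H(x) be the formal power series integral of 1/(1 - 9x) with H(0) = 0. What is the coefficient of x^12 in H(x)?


1/(1 - 9x) = sum_{k>=0} 9^k x^k. Integrating termwise with H(0) = 0:
H(x) = sum_{k>=0} 9^k x^(k+1) / (k+1) = sum_{m>=1} 9^(m-1) x^m / m.
For m = 12: 9^11/12 = 31381059609/12 = 10460353203/4.

10460353203/4


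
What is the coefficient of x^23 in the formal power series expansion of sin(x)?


The Maclaurin series is sin(t) = sum_{k>=0} (-1)^k t^(2k+1) / (2k+1)!, so substituting t = x, only odd powers of x are nonzero, with coefficient of x^(2k+1) equal to (-1)^k / (2k+1)!.
Write 23 = 2*11 + 1, giving the coefficient (-1)^11 / 23! = -1/25852016738884976640000 = -1/25852016738884976640000.

-1/25852016738884976640000


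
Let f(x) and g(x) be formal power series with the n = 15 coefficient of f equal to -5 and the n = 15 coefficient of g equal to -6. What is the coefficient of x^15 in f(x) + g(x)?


Addition of formal power series is termwise.
The coefficient of x^15 in f + g = -5 + -6
= -11

-11


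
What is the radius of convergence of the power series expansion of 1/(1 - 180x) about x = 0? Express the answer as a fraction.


Expanding 1/(1 - 180x) = sum_{k>=0} 180^k x^k, the series converges when |180x| < 1, i.e., |x| < 1/180.
So the radius of convergence is 1/180 = 1/180.

1/180


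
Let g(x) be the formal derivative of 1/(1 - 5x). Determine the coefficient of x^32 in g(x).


Differentiate termwise: d/dx sum_{k>=0} 5^k x^k = sum_{k>=1} k 5^k x^(k-1) = sum_{j>=0} (j+1) 5^(j+1) x^j.
Equivalently, d/dx [1/(1 - 5x)] = 5/(1 - 5x)^2.
For j = 32: 33 * 5^33 = 33 * 116415321826934814453125 = 3841705620288848876953125.

3841705620288848876953125


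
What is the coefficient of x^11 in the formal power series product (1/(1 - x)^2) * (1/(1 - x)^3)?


Combine the factors: (1/(1 - x)^2) * (1/(1 - x)^3) = 1/(1 - x)^5.
Then use 1/(1 - x)^r = sum_{k>=0} C(k + r - 1, r - 1) x^k with r = 5 and k = 11:
C(15, 4) = 1365.

1365


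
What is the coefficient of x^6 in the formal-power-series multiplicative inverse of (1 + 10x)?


The inverse is 1/(1 + 10x). Apply the geometric identity 1/(1 - y) = sum_{k>=0} y^k with y = -10x:
1/(1 + 10x) = sum_{k>=0} (-10)^k x^k.
So the coefficient of x^6 is (-10)^6 = 1000000.

1000000


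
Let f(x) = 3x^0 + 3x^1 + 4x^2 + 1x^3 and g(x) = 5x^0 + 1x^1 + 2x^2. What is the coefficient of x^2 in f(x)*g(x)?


Cauchy product at x^2:
3*2 + 3*1 + 4*5
= 29

29


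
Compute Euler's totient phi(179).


phi(n) counts integers in [1, n] coprime to n. Using the multiplicative formula phi(n) = n * prod_{p | n} (1 - 1/p):
179 = 179, so
phi(179) = 179 * (1 - 1/179) = 178.

178


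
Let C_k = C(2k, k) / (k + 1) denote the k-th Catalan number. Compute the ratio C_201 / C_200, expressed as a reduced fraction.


Using C_k = (2k)! / (k! (k+1)!), the ratio C_{k+1}/C_k simplifies to
C_{k+1}/C_k = [(2k+2)! / ((k+1)! (k+2)!)] * [k! (k+1)! / (2k)!]
 = (2k+2)(2k+1) / ((k+1)(k+2)) = 2(2k+1) / (k+2).
For k = 200: 2(2*200 + 1) / (200 + 2) = 802/202 = 401/101.

401/101


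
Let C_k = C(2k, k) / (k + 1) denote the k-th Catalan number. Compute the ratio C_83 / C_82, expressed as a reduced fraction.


Using C_k = (2k)! / (k! (k+1)!), the ratio C_{k+1}/C_k simplifies to
C_{k+1}/C_k = [(2k+2)! / ((k+1)! (k+2)!)] * [k! (k+1)! / (2k)!]
 = (2k+2)(2k+1) / ((k+1)(k+2)) = 2(2k+1) / (k+2).
For k = 82: 2(2*82 + 1) / (82 + 2) = 330/84 = 55/14.

55/14


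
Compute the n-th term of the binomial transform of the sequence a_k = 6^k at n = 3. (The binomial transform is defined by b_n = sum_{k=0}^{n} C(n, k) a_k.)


With a_k = 6^k, b_n = sum_{k=0}^{n} C(n, k) 6^k = (1 + 6)^n by the binomial theorem.
For n = 3: (1 + 6)^3 = 7^3 = 343.

343


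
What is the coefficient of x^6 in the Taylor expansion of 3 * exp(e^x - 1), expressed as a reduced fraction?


exp(e^x - 1) = sum_{k>=0} Bell_k x^k / k!, where Bell_k is the k-th Bell number.
So the coefficient of x^6 is 3 * Bell_6 / 6!.
Computing: Bell_6 = 203 and 6! = 720, giving
3 * 203/720 = 203/240.

203/240


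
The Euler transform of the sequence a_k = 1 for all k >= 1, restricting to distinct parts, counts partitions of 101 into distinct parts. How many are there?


Partitions of 101 into distinct parts can be computed via generating function.
Product (1+x)(1+x^2)(1+x^3)...
The coefficient of x^101 = 483330

483330


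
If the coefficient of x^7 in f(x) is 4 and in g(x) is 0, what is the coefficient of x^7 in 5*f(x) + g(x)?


Scalar multiplication scales coefficients: 5 * 4 = 20.
Then add the g coefficient: 20 + 0
= 20

20


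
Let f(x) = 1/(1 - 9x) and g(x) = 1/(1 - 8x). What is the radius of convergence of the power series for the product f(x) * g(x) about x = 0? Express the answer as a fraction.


The radius of 1/(1 - 9x) is 1/9 (nearest singularity at x = 1/9), and the radius of 1/(1 - 8x) is 1/8.
The product f(x)*g(x) = 1/((1 - 9x)(1 - 8x)) has singularities at both 1/9 and 1/8, so its radius of convergence is the distance to the nearest one:
min(1/9, 1/8) = 1/9.

1/9


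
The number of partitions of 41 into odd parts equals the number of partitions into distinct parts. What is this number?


Computing partitions of 41 into odd parts (1, 3, 5, ...):
Using the generating function prod_{k>=0} 1/(1-x^(2k+1)),
the count is 1260

1260


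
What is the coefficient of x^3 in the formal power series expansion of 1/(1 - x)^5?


The negative binomial / multiset identity is
1/(1 - x)^r = sum_{k>=0} C(k + r - 1, r - 1) x^k.
Here r = 5 and k = 3, so the coefficient is
C(3 + 4, 4) = C(7, 4)
= 35

35


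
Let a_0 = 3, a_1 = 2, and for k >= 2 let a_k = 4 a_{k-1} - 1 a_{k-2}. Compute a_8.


Iterating the recurrence forward:
a_0 = 3
a_1 = 2
a_2 = 4*2 - 1*3 = 5
a_3 = 4*5 - 1*2 = 18
a_4 = 4*18 - 1*5 = 67
a_5 = 4*67 - 1*18 = 250
a_6 = 4*250 - 1*67 = 933
a_7 = 4*933 - 1*250 = 3482
a_8 = 4*3482 - 1*933 = 12995
So a_8 = 12995.

12995


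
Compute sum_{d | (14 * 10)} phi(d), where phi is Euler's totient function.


First, 14 * 10 = 140. One classical identity is sum_{d | n} phi(d) = n (each k in [1, n] has a unique gcd with n, and among the k's with gcd(k, n) = n/d there are phi(d) of them). So the sum equals 140. We also verify directly:
Divisors of 140: 1, 2, 4, 5, 7, 10, 14, 20, 28, 35, 70, 140.
phi values: 1, 1, 2, 4, 6, 4, 6, 8, 12, 24, 24, 48.
Sum = 140.

140


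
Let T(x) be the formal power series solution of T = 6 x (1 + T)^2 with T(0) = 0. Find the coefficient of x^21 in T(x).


Apply the Lagrange inversion formula: if T = 6 x * phi(T) with phi(t) = (1 + t)^2, then [x^n] T = 6^n * (1/n) [t^(n-1)] phi(t)^n = 6^n * (1/n) [t^(n-1)] (1 + t)^(2n) = 6^n * (1/n) C(2n, n-1).
Using the identity C(2n, n-1) = C(2n, n) * n / (n+1), the unscaled factor equals C(2n, n) / (n+1) = C_n, the n-th Catalan number.
For n = 21: C_21 = C(42, 21) / 22 = 538257874440/22 = 24466267020.
With the 6^21 = 21936950640377856 factor, the coefficient is 21936950640377856 * 24466267020 = 536715291972044618591109120.

536715291972044618591109120


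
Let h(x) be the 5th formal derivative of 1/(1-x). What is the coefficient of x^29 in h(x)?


Differentiating 5 times: d^5/dx^5 [1/(1-x)] = 5!/(1-x)^6.
The expansion 1/(1-x)^6 = sum_{k>=0} C(k+5, 5) x^k, so the coefficient of x^n in 5!/(1-x)^6 is 5! * C(n+5, 5).
For n = 29: 120 * C(34, 5) = 120 * 278256 = 33390720

33390720


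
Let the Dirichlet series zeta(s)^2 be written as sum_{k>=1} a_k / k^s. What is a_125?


The Dirichlet convolution of the constant function 1 with itself gives (1 * 1)(k) = sum_{d | k} 1 = d(k), the number of positive divisors of k.
Since zeta(s) = sum_{k>=1} 1/k^s, we have zeta(s)^2 = sum_{k>=1} d(k)/k^s, so a_k = d(k).
For k = 125: the divisors are 1, 5, 25, 125.
Count = 4.

4


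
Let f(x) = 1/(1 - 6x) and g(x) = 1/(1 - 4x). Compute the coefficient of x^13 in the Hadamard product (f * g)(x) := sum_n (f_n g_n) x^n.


f has coefficients f_k = 6^k and g has coefficients g_k = 4^k, so the Hadamard product has coefficient (f*g)_k = 6^k * 4^k = 24^k.
For k = 13: 24^13 = 876488338465357824.

876488338465357824


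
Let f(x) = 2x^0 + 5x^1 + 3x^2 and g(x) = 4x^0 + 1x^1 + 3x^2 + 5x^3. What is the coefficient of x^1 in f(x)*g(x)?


Cauchy product at x^1:
2*1 + 5*4
= 22

22


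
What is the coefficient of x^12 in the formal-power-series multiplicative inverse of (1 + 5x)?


The inverse is 1/(1 + 5x). Apply the geometric identity 1/(1 - y) = sum_{k>=0} y^k with y = -5x:
1/(1 + 5x) = sum_{k>=0} (-5)^k x^k.
So the coefficient of x^12 is (-5)^12 = 244140625.

244140625


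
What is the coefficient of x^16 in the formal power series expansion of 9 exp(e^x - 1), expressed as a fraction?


exp(e^x - 1) is the exponential generating function for the Bell numbers Bell_k: exp(e^x - 1) = sum_{k>=0} Bell_k x^k / k!.
So the coefficient of x^16 in 9 exp(e^x - 1) is 9 Bell_16 / 16!.
Computing: Bell_16 = 10480142147 and 16! = 20922789888000, giving
9 * 10480142147/20922789888000 = 10480142147/2324754432000.

10480142147/2324754432000


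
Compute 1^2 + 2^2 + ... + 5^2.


This power sum has a closed form given by Faulhaber's formula
sum_{k=1}^{m} k^p = (1 / (p + 1)) * sum_{j=0}^{p} C(p + 1, j) B_j m^(p + 1 - j),
but for small m direct computation is fastest:
1 + 4 + 9 + 16 + 25 = 55.

55


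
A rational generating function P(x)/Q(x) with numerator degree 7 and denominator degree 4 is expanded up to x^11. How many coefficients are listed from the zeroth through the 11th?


Expanding up to x^11 gives the coefficients for x^0, x^1, ..., x^11.
That is 11 + 1 = 12 coefficients in total.

12


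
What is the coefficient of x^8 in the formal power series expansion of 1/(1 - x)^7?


The expansion 1/(1 - x)^r = sum_{k>=0} C(k + r - 1, r - 1) x^k follows from the multiset / negative-binomial theorem (or from repeated differentiation of the geometric series).
For r = 7 and k = 8:
C(14, 6) = 87178291200 / (720 * 40320) = 3003.

3003


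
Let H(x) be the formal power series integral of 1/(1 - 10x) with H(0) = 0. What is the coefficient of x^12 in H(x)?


1/(1 - 10x) = sum_{k>=0} 10^k x^k. Integrating termwise with H(0) = 0:
H(x) = sum_{k>=0} 10^k x^(k+1) / (k+1) = sum_{m>=1} 10^(m-1) x^m / m.
For m = 12: 10^11/12 = 100000000000/12 = 25000000000/3.

25000000000/3


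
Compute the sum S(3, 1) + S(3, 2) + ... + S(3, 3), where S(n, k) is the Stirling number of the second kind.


By definition, S(n, k) counts partitions of an n-set into exactly k nonempty blocks.
Computing row n = 3 for k = 1..3:
S(3, k): 1, 3, 1
Sum = 5. (This equals Bell_3 since the sum runs over all k.)

5


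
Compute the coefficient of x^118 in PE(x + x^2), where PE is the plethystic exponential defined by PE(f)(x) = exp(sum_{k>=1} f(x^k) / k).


With f(x) = x + x^2, the exponent is sum_{k>=1} (x^k + x^(2k)) / k = -ln(1 - x) - ln(1 - x^2). Exponentiating:
PE(x + x^2) = 1 / ((1 - x)(1 - x^2)).
This is the generating function for partitions of n into parts of size 1 or 2. The number of 2's can be any j in 0..59, and the rest are 1's, so
[x^118] = floor(118/2) + 1 = 60.

60


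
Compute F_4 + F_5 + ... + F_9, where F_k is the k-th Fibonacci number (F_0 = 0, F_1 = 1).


Use the identity sum_{k=0}^{N} F_k = F_{N+2} - 1 (which follows from F_{k+2} - F_{k+1} = F_k). Then
sum_{k=4}^{9} F_k = (F_{11} - 1) - (F_{5} - 1) = F_{11} - F_{5}.
Computing: F_{11} = 89, F_{5} = 5, so
Sum = 89 - 5 = 84.

84


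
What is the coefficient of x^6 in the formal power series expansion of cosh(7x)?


The Maclaurin series is cosh(t) = sum_{m>=0} t^(2m) / (2m)!, so substituting t = 7x, only even powers of x are nonzero, with coefficient of x^(2m) equal to 7^(2m) / (2m)!.
For x^6 the coefficient is 7^6/6! = 117649/720 = 117649/720.

117649/720


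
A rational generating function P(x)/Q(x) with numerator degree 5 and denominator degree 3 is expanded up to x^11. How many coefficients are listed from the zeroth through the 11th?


Expanding up to x^11 gives the coefficients for x^0, x^1, ..., x^11.
That is 11 + 1 = 12 coefficients in total.

12


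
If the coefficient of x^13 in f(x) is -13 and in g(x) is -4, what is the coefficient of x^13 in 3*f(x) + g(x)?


Scalar multiplication scales coefficients: 3 * -13 = -39.
Then add the g coefficient: -39 + -4
= -43

-43


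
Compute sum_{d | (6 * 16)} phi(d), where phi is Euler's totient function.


First, 6 * 16 = 96. One classical identity is sum_{d | n} phi(d) = n (each k in [1, n] has a unique gcd with n, and among the k's with gcd(k, n) = n/d there are phi(d) of them). So the sum equals 96. We also verify directly:
Divisors of 96: 1, 2, 3, 4, 6, 8, 12, 16, 24, 32, 48, 96.
phi values: 1, 1, 2, 2, 2, 4, 4, 8, 8, 16, 16, 32.
Sum = 96.

96


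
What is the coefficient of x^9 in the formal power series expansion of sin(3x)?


The Maclaurin series is sin(t) = sum_{k>=0} (-1)^k t^(2k+1) / (2k+1)!, so substituting t = 3x, only odd powers of x are nonzero, with coefficient of x^(2k+1) equal to (-1)^k 3^(2k+1) / (2k+1)!.
Write 9 = 2*4 + 1, giving the coefficient (-1)^4 * 3^9 / 9! = 19683/362880 = 243/4480.

243/4480


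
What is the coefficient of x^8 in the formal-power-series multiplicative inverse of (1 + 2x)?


The inverse is 1/(1 + 2x). Apply the geometric identity 1/(1 - y) = sum_{k>=0} y^k with y = -2x:
1/(1 + 2x) = sum_{k>=0} (-2)^k x^k.
So the coefficient of x^8 is (-2)^8 = 256.

256


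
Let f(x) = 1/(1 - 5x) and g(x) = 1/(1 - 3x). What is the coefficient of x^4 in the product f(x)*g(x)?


The coefficient of x^n in f*g is the Cauchy product: sum_{k=0}^{n} a^k * b^(n-k).
With a=5, b=3, n=4:
sum_{k=0}^{4} 5^k * 3^(4-k)
= 1441

1441


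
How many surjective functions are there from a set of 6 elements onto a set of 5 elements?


By inclusion-exclusion on which target elements are missed, the number of surjections from an n-set onto a k-set is
surj(n, k) = sum_{j=0}^{k} (-1)^j C(k, j) (k - j)^n.
Equivalently surj(n, k) = k! * S(n, k), where S(n, k) is the Stirling number of the second kind.
For n = 6, k = 5:
S(6, 5) = 15, so
surj = 5! * 15 = 120 * 15 = 1800.

1800


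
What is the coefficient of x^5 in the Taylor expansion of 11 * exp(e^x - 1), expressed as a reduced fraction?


exp(e^x - 1) = sum_{k>=0} Bell_k x^k / k!, where Bell_k is the k-th Bell number.
So the coefficient of x^5 is 11 * Bell_5 / 5!.
Computing: Bell_5 = 52 and 5! = 120, giving
11 * 52/120 = 143/30.

143/30


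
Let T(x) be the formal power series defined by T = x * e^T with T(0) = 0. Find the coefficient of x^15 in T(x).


Apply the Lagrange inversion formula: if T = x * phi(T) with phi(t) = e^t, then
[x^n] T = (1/n) [t^(n-1)] phi(t)^n = (1/n) [t^(n-1)] e^(n t) = (1/n) * n^(n-1) / (n-1)! = n^(n-1) / n!.
When c = 1 this is the Cayley count of rooted labeled trees on n vertices, divided by n!.
For n = 15: 15^14 / 15! = 29192926025390625/1307674368000 = 320361328125/14350336.

320361328125/14350336


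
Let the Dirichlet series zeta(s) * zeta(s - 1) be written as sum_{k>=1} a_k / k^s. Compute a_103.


Convolution gives a_k = sum_{d | k} d * 1 = sum_{d | k} d = sigma(k), the sum of positive divisors of k.
For k = 103, the divisors are 1, 103, so
sigma(103) = 1 + 103 = 104.

104


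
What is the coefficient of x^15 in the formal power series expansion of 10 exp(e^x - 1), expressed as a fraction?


exp(e^x - 1) is the exponential generating function for the Bell numbers Bell_k: exp(e^x - 1) = sum_{k>=0} Bell_k x^k / k!.
So the coefficient of x^15 in 10 exp(e^x - 1) is 10 Bell_15 / 15!.
Computing: Bell_15 = 1382958545 and 15! = 1307674368000, giving
10 * 1382958545/1307674368000 = 276591709/26153487360.

276591709/26153487360


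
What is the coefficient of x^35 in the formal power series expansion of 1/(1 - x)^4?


The negative binomial / multiset identity is
1/(1 - x)^r = sum_{k>=0} C(k + r - 1, r - 1) x^k.
Here r = 4 and k = 35, so the coefficient is
C(35 + 3, 3) = C(38, 3)
= 8436

8436


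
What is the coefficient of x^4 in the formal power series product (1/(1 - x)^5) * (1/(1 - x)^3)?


Combine the factors: (1/(1 - x)^5) * (1/(1 - x)^3) = 1/(1 - x)^8.
Then use 1/(1 - x)^r = sum_{k>=0} C(k + r - 1, r - 1) x^k with r = 8 and k = 4:
C(11, 7) = 330.

330


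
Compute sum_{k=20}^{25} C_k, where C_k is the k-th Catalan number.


C_20 through C_25: 6564120420, 24466267020, 91482563640, 343059613650, 1289904147324, 4861946401452
Sum = 6564120420 + 24466267020 + 91482563640 + 343059613650 + 1289904147324 + 4861946401452
= 6617423113506

6617423113506


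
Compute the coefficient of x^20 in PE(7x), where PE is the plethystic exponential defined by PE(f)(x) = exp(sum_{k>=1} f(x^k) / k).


With f(x) = 7x, the exponent is sum_{k>=1} 7 x^k / k = 7 * (-ln(1 - x)). Exponentiating:
PE(7x) = exp(-7 ln(1 - x)) = 1/(1 - x)^7.
By the negative binomial expansion, [x^n] 1/(1 - x)^7 = C(n + 6, 6).
For n = 20: C(26, 6) = 230230.

230230


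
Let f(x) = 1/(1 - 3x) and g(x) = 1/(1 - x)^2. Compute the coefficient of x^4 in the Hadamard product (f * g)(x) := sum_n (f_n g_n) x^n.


f has coefficients f_k = 3^k. For g = 1/(1 - x)^2 the coefficient is g_k = C(k + 1, 1) = k + 1. The Hadamard coefficient is (f * g)_k = 3^k * (k + 1).
For k = 4: 3^4 * 5 = 81 * 5 = 405.

405


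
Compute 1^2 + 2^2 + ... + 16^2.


This power sum has a closed form given by Faulhaber's formula
sum_{k=1}^{m} k^p = (1 / (p + 1)) * sum_{j=0}^{p} C(p + 1, j) B_j m^(p + 1 - j),
but for small m direct computation is fastest:
1 + 4 + 9 + 16 + 25 + 36 + 49 + 64 + 81 + 100 + 121 + 144 + 169 + 196 + 225 + 256 = 1496.

1496


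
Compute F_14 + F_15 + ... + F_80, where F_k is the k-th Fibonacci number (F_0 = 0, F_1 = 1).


Use the identity sum_{k=0}^{N} F_k = F_{N+2} - 1 (which follows from F_{k+2} - F_{k+1} = F_k). Then
sum_{k=14}^{80} F_k = (F_{82} - 1) - (F_{15} - 1) = F_{82} - F_{15}.
Computing: F_{82} = 61305790721611591, F_{15} = 610, so
Sum = 61305790721611591 - 610 = 61305790721610981.

61305790721610981


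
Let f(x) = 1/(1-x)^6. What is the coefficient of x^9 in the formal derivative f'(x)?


Differentiate: d/dx [ 1/(1-x)^r ] = r / (1-x)^(r+1).
Here r = 6, so f'(x) = 6 / (1-x)^7.
The expansion of 1/(1-x)^(r+1) has coefficient of x^n equal to C(n+r, r).
So the coefficient of x^9 in f'(x) is
6 * C(15, 6) = 6 * 5005 = 30030

30030


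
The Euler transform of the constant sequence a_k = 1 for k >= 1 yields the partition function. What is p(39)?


The Euler transform converts the sequence a_k = 1 into the number of integer partitions.
Using the recurrence or dynamic programming:
p(39) = 31185

31185


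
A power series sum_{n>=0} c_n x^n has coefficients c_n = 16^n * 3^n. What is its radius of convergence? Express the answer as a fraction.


By the root test (Cauchy-Hadamard), the radius is R = 1 / limsup_n |c_n|^(1/n).
Here |c_n|^(1/n) = (16^n * 3^n)^(1/n) = 16 * 3 = 48 for all n.
So R = 1/48 = 1/48.

1/48


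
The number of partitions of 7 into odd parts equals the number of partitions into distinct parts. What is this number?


Computing partitions of 7 into odd parts (1, 3, 5, ...):
Using the generating function prod_{k>=0} 1/(1-x^(2k+1)),
the count is 5

5


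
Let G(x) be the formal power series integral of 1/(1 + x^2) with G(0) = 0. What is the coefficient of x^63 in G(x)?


1/(1 + x^2) = sum_{j>=0} (-1)^j x^(2j). Integrating termwise with G(0) = 0:
G(x) = sum_{j>=0} (-1)^j x^(2j+1) / (2j+1) = arctan(x).
Only odd powers are nonzero. For x^63 write 63 = 2*31 + 1, giving
(-1)^31 / 63 = -1/63 = -1/63.

-1/63


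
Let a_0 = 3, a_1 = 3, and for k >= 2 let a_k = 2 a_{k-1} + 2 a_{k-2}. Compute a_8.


Iterating the recurrence forward:
a_0 = 3
a_1 = 3
a_2 = 2*3 + 2*3 = 12
a_3 = 2*12 + 2*3 = 30
a_4 = 2*30 + 2*12 = 84
a_5 = 2*84 + 2*30 = 228
a_6 = 2*228 + 2*84 = 624
a_7 = 2*624 + 2*228 = 1704
a_8 = 2*1704 + 2*624 = 4656
So a_8 = 4656.

4656


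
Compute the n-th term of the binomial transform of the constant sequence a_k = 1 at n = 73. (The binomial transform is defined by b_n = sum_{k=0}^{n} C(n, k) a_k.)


With a_k = 1 for all k, b_n = sum_{k=0}^{n} C(n, k) = 2^n by the binomial theorem.
For n = 73: 2^73 = 9444732965739290427392.

9444732965739290427392


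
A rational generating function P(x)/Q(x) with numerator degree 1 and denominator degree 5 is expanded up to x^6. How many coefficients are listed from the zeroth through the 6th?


Expanding up to x^6 gives the coefficients for x^0, x^1, ..., x^6.
That is 6 + 1 = 7 coefficients in total.

7


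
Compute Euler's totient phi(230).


phi(n) counts integers in [1, n] coprime to n. Using the multiplicative formula phi(n) = n * prod_{p | n} (1 - 1/p):
230 = 2 * 5 * 23, so
phi(230) = 230 * (1 - 1/2) * (1 - 1/5) * (1 - 1/23) = 88.

88


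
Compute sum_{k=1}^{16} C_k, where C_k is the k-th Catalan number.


C_1 through C_16: 1, 2, 5, 14, 42, 132, 429, 1430, 4862, 16796, 58786, 208012, 742900, 2674440, 9694845, 35357670
Sum = 1 + 2 + 5 + 14 + 42 + 132 + 429 + 1430 + 4862 + 16796 + 58786 + 208012 + 742900 + 2674440 + 9694845 + 35357670
= 48760366

48760366


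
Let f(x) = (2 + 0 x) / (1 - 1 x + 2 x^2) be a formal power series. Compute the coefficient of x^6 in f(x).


Write f(x) = sum_{k>=0} a_k x^k. Multiplying both sides by 1 - 1 x + 2 x^2 gives
(1 - 1 x + 2 x^2) sum_{k>=0} a_k x^k = 2 + 0 x.
Matching coefficients:
 x^0: a_0 = 2
 x^1: a_1 - 1 a_0 = 0  =>  a_1 = 1*2 + 0 = 2
 x^k (k >= 2): a_k = 1 a_{k-1} - 2 a_{k-2}.
Iterating: a_2 = -2, a_3 = -6, a_4 = -2, a_5 = 10, a_6 = 14.
So the coefficient of x^6 is 14.

14


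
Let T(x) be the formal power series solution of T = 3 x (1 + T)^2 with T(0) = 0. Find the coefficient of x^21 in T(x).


Apply the Lagrange inversion formula: if T = 3 x * phi(T) with phi(t) = (1 + t)^2, then [x^n] T = 3^n * (1/n) [t^(n-1)] phi(t)^n = 3^n * (1/n) [t^(n-1)] (1 + t)^(2n) = 3^n * (1/n) C(2n, n-1).
Using the identity C(2n, n-1) = C(2n, n) * n / (n+1), the unscaled factor equals C(2n, n) / (n+1) = C_n, the n-th Catalan number.
For n = 21: C_21 = C(42, 21) / 22 = 538257874440/22 = 24466267020.
With the 3^21 = 10460353203 factor, the coefficient is 10460353203 * 24466267020 = 255925794588110265060.

255925794588110265060


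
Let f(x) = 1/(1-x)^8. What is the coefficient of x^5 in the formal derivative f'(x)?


Differentiate: d/dx [ 1/(1-x)^r ] = r / (1-x)^(r+1).
Here r = 8, so f'(x) = 8 / (1-x)^9.
The expansion of 1/(1-x)^(r+1) has coefficient of x^n equal to C(n+r, r).
So the coefficient of x^5 in f'(x) is
8 * C(13, 8) = 8 * 1287 = 10296

10296


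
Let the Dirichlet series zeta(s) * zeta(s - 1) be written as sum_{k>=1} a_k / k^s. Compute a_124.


Convolution gives a_k = sum_{d | k} d * 1 = sum_{d | k} d = sigma(k), the sum of positive divisors of k.
For k = 124, the divisors are 1, 2, 4, 31, 62, 124, so
sigma(124) = 1 + 2 + 4 + 31 + 62 + 124 = 224.

224


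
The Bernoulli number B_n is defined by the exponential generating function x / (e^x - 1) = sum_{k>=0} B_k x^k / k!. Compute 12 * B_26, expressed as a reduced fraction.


Bernoulli numbers can also be computed recursively via B_0 = 1 and sum_{j=0}^{m} C(m+1, j) B_j = 0 for m >= 1. Odd-index Bernoulli numbers vanish for k >= 3.
Computing B_26 = 8553103/6, so 12 * B_26 = 12 * 8553103/6 = 17106206.

17106206


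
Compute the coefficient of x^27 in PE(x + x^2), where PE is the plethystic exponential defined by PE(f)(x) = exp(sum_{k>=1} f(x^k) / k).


With f(x) = x + x^2, the exponent is sum_{k>=1} (x^k + x^(2k)) / k = -ln(1 - x) - ln(1 - x^2). Exponentiating:
PE(x + x^2) = 1 / ((1 - x)(1 - x^2)).
This is the generating function for partitions of n into parts of size 1 or 2. The number of 2's can be any j in 0..13, and the rest are 1's, so
[x^27] = floor(27/2) + 1 = 14.

14


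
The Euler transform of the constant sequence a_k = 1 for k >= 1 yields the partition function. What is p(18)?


The Euler transform converts the sequence a_k = 1 into the number of integer partitions.
Using the recurrence or dynamic programming:
p(18) = 385

385


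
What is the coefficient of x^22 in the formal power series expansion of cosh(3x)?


The Maclaurin series is cosh(t) = sum_{m>=0} t^(2m) / (2m)!, so substituting t = 3x, only even powers of x are nonzero, with coefficient of x^(2m) equal to 3^(2m) / (2m)!.
For x^22 the coefficient is 3^22/22! = 31381059609/1124000727777607680000 = 1594323/57105153064960000.

1594323/57105153064960000


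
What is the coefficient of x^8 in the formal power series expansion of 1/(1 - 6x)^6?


The general identity 1/(1 - c x)^r = sum_{k>=0} c^k C(k + r - 1, r - 1) x^k follows by substituting y = c x into 1/(1 - y)^r = sum_{k>=0} C(k + r - 1, r - 1) y^k.
For c = 6, r = 6, k = 8:
6^8 * C(13, 5) = 1679616 * 1287 = 2161665792.

2161665792


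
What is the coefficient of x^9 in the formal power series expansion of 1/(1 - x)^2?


The negative binomial / multiset identity is
1/(1 - x)^r = sum_{k>=0} C(k + r - 1, r - 1) x^k.
Here r = 2 and k = 9, so the coefficient is
C(9 + 1, 1) = C(10, 1)
= 10

10


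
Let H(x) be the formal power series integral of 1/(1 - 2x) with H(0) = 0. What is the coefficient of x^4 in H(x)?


1/(1 - 2x) = sum_{k>=0} 2^k x^k. Integrating termwise with H(0) = 0:
H(x) = sum_{k>=0} 2^k x^(k+1) / (k+1) = sum_{m>=1} 2^(m-1) x^m / m.
For m = 4: 2^3/4 = 8/4 = 2.

2


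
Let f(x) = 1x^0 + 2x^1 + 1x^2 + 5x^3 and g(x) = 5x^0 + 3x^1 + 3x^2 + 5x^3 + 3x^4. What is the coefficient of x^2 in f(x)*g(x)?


Cauchy product at x^2:
1*3 + 2*3 + 1*5
= 14

14


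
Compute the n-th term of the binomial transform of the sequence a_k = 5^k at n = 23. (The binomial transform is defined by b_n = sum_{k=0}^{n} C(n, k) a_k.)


With a_k = 5^k, b_n = sum_{k=0}^{n} C(n, k) 5^k = (1 + 5)^n by the binomial theorem.
For n = 23: (1 + 5)^23 = 6^23 = 789730223053602816.

789730223053602816


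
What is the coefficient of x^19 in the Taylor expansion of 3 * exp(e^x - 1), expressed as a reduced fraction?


exp(e^x - 1) = sum_{k>=0} Bell_k x^k / k!, where Bell_k is the k-th Bell number.
So the coefficient of x^19 is 3 * Bell_19 / 19!.
Computing: Bell_19 = 5832742205057 and 19! = 121645100408832000, giving
3 * 5832742205057/121645100408832000 = 5832742205057/40548366802944000.

5832742205057/40548366802944000


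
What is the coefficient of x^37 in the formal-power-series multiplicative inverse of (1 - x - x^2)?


Let the inverse be f(x) = sum_{k>=0} a_k x^k. From f(x) * (1 - x - x^2) = 1 and matching coefficients:
 x^0: a_0 = 1.
 x^1: a_1 - a_0 = 0, so a_1 = 1.
 x^k (k >= 2): a_k - a_{k-1} - a_{k-2} = 0, i.e. a_k = a_{k-1} + a_{k-2}.
This is the Fibonacci-type recurrence shifted so that a_0 = a_1 = 1.
Iterating: a_0=1, a_1=1, a_2=2, a_3=3, a_4=5, a_5=8, a_6=13, a_7=21, a_8=34, a_9=55, ...
a_37 = 39088169.

39088169
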